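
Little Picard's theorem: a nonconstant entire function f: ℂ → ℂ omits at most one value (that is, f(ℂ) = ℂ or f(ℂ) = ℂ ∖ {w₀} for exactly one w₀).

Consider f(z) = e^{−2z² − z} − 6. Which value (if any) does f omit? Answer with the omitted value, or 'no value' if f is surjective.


Little Picard bounds the complement of f(ℂ) to at most one point.
The exponent g(z) = −2z² − z is a nonconstant polynomial, hence surjective onto ℂ. So e^{g(z)} takes every value in {e^w : w ∈ ℂ} = ℂ ∖ {0}. Adding -6 shifts the range to ℂ ∖ {-6}. f omits exactly -6.

Omitted value: -6.


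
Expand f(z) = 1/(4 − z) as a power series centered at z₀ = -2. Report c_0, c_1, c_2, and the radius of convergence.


Let w = z − z₀, so z = z₀ + w.
Then 4 − z = 4 − (z₀ + w) = (4 − z₀) − w = 6 − w.
f(z) = 1/(6 − w) = (1/(6)) · 1/(1 − w/(6)) = Σ_{n≥0} w^n / (6)^(n+1).
So c_n = 1/(6)^(n+1):
  c_0 = 1/(6)^1 = 1/6.
  c_1 = 1/(6)^2 = 1/36.
  c_2 = 1/(6)^3 = 1/216.
The series is valid for |w/d| < 1, i.e. |z − z₀| < |d|.
Radius of convergence: R = |4 − z₀| = |6| = 6 (distance from z₀ to the singularity z = 4).

c_0 = 1/6, c_1 = 1/36, c_2 = 1/216; R = 6.


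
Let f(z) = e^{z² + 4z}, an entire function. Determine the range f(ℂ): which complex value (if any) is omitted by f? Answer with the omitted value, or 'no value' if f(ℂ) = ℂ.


Little Picard bounds the complement of f(ℂ) to at most one point.
The exponent g(z) = z² + 4z is a nonconstant polynomial, hence surjective onto ℂ. So e^{g(z)} takes every value in {e^w : w ∈ ℂ} = ℂ ∖ {0}. Adding 0 shifts the range to ℂ ∖ {0}. f omits exactly 0.

Omitted value: 0.


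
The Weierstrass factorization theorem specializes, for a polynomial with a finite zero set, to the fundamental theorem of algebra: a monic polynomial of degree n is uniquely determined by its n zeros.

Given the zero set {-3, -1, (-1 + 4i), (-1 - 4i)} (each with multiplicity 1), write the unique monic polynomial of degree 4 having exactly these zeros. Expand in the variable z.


The polynomial is p(z) = ∏_{α ∈ S} (z − α), where S = {-3, -1, (-1 + 4i), (-1 - 4i)}.
Expanding the product yields: p(z) = z^4 + 6·z^3 + 28·z^2 + 74·z + 51.
Note conjugate pairs combine to real quadratics: (z − (-1+4i))(z − (-1−4i)) = z² + 2z + 17.
The resulting polynomial has degree 4 and real coefficients as required.

p(z) = z^4 + 6·z^3 + 28·z^2 + 74·z + 51.


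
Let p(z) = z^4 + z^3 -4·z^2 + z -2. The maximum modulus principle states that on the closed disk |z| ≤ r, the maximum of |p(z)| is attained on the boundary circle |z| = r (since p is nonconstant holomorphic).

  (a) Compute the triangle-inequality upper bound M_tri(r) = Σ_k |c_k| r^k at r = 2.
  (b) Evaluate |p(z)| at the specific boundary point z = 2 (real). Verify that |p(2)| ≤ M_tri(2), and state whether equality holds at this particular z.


Coefficients: c_0 = -2, c_1 = 1, c_2 = -4, c_3 = 1, c_4 = 1. Radius r = 2.
Part (a). Triangle bound: M_tri(r) = Σ_k |c_k| r^k
  = |-2|·2^0 + |1|·2^1 + |-4|·2^2 + |1|·2^3 + |1|·2^4
  = 2 + 2 + 16 + 8 + 16 = 44.
This bounds M(r) := max_{|z|=r} |p(z)| from above; equality holds iff all terms c_k z^k can be made to align in phase at a single z on |z|=r.
Part (b). At z = 2 (real, on the circle |z| = r):
  p(2) = (-2)·2^0 + (1)·2^1 + (-4)·2^2 + (1)·2^3 + (1)·2^4 = 8.
  |p(2)| = 8.
Check: |p(2)| = 8 ≤ 44 = M_tri(2). ✓ Equality does not hold at z = 2 (the coefficients have mixed signs, so the terms do not all align in phase there).

M_tri(2) = 44; |p(2)| = 8; equality at z=2: no.


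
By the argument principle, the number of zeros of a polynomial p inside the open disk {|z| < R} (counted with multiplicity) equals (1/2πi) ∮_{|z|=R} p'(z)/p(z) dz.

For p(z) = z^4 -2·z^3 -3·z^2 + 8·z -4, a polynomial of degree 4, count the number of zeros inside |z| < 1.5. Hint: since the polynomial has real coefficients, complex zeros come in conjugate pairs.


The zeros of p are: -2, 2, 1, 1.
Their magnitudes are: 2, 2, 1, 1.
Zeros with |z| < R = 1.5: 1, 1.
Count = 2.
By the argument principle, (1/2πi) ∮_{|z|=R} p'(z)/p(z) dz equals exactly this count.

Number of zeros inside |z| < 1.5: 2.


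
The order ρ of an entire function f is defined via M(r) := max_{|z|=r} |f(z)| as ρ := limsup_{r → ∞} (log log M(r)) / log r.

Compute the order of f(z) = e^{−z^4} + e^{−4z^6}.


Each summand is entire of order 4 and 6 respectively (as in the single-exponential case). The order of a sum is at most the max of the orders, so ρ ≤ 6. For the lower bound: on |z|=r choose arg z so that -4z^6 is real positive; then |e^{-4z^6}| = e^{4r^6} while |e^{-1z^4}| ≤ e^{1r^4} = o(e^{4r^6}). So |f| ≥ e^{4r^6}(1 − o(1)) and ρ ≥ 6. Hence ρ = max(4, 6) = 6.
Therefore ρ = 6.

Order ρ = 6.


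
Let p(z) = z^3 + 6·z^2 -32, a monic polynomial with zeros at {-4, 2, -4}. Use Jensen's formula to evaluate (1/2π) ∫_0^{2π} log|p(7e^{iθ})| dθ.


Zeros: -4, -4, 2; r = 7.
Inside |z| < r: -4, -4, 2. Outside (|z| ≥ r): ∅.
p(0) = -32, so log|p(0)| = log(32) = 3.4657.
Apply Jensen: I(r) = log|p(0)| + Σ_k log(r/|z_k|), summed over zeros inside |z| < r.
  log(r/|z_k|) for z_k = -4: log(7/4) = 0.5596
  log(r/|z_k|) for z_k = 2: log(7/2) = 1.2528
  log(r/|z_k|) for z_k = -4: log(7/4) = 0.5596
Sum over inside zeros: 2.3720.
I(r) = log|p(0)| + (inside sum) = 3.4657 + 2.3720 = 5.8377.
Closed form (all zeros inside, monic): I(r) = n·log(r) = 3·log(7) = 5.8377. ✓

I(r) ≈ 5.8377.


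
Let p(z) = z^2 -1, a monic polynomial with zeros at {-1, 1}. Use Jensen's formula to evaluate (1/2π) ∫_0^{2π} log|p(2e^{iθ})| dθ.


Zeros: -1, 1; r = 2.
Inside |z| < r: -1, 1. Outside (|z| ≥ r): ∅.
p(0) = -1, so log|p(0)| = log(1) = 0.0000.
Apply Jensen: I(r) = log|p(0)| + Σ_k log(r/|z_k|), summed over zeros inside |z| < r.
  log(r/|z_k|) for z_k = -1: log(2/1) = 0.6931
  log(r/|z_k|) for z_k = 1: log(2/1) = 0.6931
Sum over inside zeros: 1.3863.
I(r) = log|p(0)| + (inside sum) = 0.0000 + 1.3863 = 1.3863.
Closed form (all zeros inside, monic): I(r) = n·log(r) = 2·log(2) = 1.3863. ✓

I(r) ≈ 1.3863.


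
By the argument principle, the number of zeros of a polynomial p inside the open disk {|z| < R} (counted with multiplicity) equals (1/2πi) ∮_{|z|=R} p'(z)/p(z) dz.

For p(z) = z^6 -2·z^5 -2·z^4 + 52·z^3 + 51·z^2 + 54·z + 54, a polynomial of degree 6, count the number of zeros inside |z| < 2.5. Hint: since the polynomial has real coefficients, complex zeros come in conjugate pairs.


The zeros of p are: -3, -1, (0 + 1i), (0 - 1i), (3 + 3i), (3 - 3i).
Their magnitudes are: 3, 1, 1, 1, 4.243, 4.243.
Zeros with |z| < R = 2.5: -1, (0 + 1i), (0 - 1i).
Count = 3.
By the argument principle, (1/2πi) ∮_{|z|=R} p'(z)/p(z) dz equals exactly this count.

Number of zeros inside |z| < 2.5: 3.


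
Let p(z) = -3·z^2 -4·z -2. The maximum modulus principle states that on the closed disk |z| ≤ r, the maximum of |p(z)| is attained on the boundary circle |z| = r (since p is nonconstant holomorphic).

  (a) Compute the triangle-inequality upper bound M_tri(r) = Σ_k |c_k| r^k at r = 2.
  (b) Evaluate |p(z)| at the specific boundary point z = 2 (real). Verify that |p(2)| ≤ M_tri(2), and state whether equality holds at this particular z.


Coefficients: c_0 = -2, c_1 = -4, c_2 = -3. Radius r = 2.
Part (a). Triangle bound: M_tri(r) = Σ_k |c_k| r^k
  = |-2|·2^0 + |-4|·2^1 + |-3|·2^2
  = 2 + 8 + 12 = 22.
This bounds M(r) := max_{|z|=r} |p(z)| from above; equality holds iff all terms c_k z^k can be made to align in phase at a single z on |z|=r.
Part (b). At z = 2 (real, on the circle |z| = r):
  p(2) = (-2)·2^0 + (-4)·2^1 + (-3)·2^2 = -22.
  |p(2)| = 22.
Since all nonzero coefficients share the same sign, |p(2)| = 22 = M_tri(2); the triangle bound is attained at z = 2, so in fact M(r) = 22.

M_tri(2) = 22; |p(2)| = 22; equality at z=2: yes.


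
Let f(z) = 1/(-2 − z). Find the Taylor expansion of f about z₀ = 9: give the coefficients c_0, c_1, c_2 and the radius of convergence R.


Let w = z − z₀, so z = z₀ + w.
Then -2 − z = -2 − (z₀ + w) = (-2 − z₀) − w = -11 − w.
f(z) = 1/(-11 − w) = (1/(-11)) · 1/(1 − w/(-11)) = Σ_{n≥0} w^n / (-11)^(n+1).
So c_n = 1/(-11)^(n+1):
  c_0 = 1/(-11)^1 = -1/11.
  c_1 = 1/(-11)^2 = 1/121.
  c_2 = 1/(-11)^3 = -1/1331.
The series is valid for |w/d| < 1, i.e. |z − z₀| < |d|.
Radius of convergence: R = |-2 − z₀| = |-11| = 11 (distance from z₀ to the singularity z = -2).

c_0 = -1/11, c_1 = 1/121, c_2 = -1/1331; R = 11.


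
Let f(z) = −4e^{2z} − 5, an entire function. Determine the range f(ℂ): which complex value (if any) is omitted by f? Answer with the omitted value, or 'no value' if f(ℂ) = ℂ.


Little Picard bounds the complement of f(ℂ) to at most one point.
e^{2z} is never zero on ℂ, so -4·e^{2z} takes every value in ℂ ∖ {0}. Adding -5 shifts the range to ℂ ∖ {-5}. Thus f omits exactly the value -5.

Omitted value: -5.


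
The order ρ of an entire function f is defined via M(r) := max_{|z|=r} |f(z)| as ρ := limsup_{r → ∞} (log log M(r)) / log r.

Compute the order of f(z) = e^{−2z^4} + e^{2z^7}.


Each summand is entire of order 4 and 7 respectively (as in the single-exponential case). The order of a sum is at most the max of the orders, so ρ ≤ 7. For the lower bound: on |z|=r choose arg z so that 2z^7 is real positive; then |e^{2z^7}| = e^{2r^7} while |e^{-2z^4}| ≤ e^{2r^4} = o(e^{2r^7}). So |f| ≥ e^{2r^7}(1 − o(1)) and ρ ≥ 7. Hence ρ = max(4, 7) = 7.
Therefore ρ = 7.

Order ρ = 7.


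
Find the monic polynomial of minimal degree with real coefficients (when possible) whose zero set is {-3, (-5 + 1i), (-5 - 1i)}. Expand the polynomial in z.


The polynomial is p(z) = ∏_{α ∈ S} (z − α), where S = {-3, (-5 + 1i), (-5 - 1i)}.
Expanding the product yields: p(z) = z^3 + 13·z^2 + 56·z + 78.
Note conjugate pairs combine to real quadratics: (z − (-5+1i))(z − (-5−1i)) = z² + 10z + 26.
The resulting polynomial has degree 3 and real coefficients as required.

p(z) = z^3 + 13·z^2 + 56·z + 78.


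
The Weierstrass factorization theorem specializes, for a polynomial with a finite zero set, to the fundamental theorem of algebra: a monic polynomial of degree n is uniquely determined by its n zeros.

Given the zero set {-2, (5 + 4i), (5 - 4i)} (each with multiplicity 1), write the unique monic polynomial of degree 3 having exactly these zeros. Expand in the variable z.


The polynomial is p(z) = ∏_{α ∈ S} (z − α), where S = {-2, (5 + 4i), (5 - 4i)}.
Expanding the product yields: p(z) = z^3 -8·z^2 + 21·z + 82.
Note conjugate pairs combine to real quadratics: (z − (5+4i))(z − (5−4i)) = z² − 10z + 41.
The resulting polynomial has degree 3 and real coefficients as required.

p(z) = z^3 -8·z^2 + 21·z + 82.


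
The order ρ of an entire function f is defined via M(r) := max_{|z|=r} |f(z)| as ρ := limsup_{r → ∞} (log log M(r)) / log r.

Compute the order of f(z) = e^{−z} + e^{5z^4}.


Each summand is entire of order 1 and 4 respectively (as in the single-exponential case). The order of a sum is at most the max of the orders, so ρ ≤ 4. For the lower bound: on |z|=r choose arg z so that 5z^4 is real positive; then |e^{5z^4}| = e^{5r^4} while |e^{-1z}| ≤ e^{1r^1} = o(e^{5r^4}). So |f| ≥ e^{5r^4}(1 − o(1)) and ρ ≥ 4. Hence ρ = max(1, 4) = 4.
Therefore ρ = 4.

Order ρ = 4.


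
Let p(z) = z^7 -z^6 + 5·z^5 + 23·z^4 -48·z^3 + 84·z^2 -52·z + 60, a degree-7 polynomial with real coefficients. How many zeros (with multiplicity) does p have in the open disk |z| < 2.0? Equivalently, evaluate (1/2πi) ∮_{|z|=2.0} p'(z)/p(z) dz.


The zeros of p are: (0 + 1i), (0 - 1i), (1 + 3i), (1 - 3i), (1 + 1i), (1 - 1i), -3.
Their magnitudes are: 1, 1, 3.162, 3.162, 1.414, 1.414, 3.
Zeros with |z| < R = 2.0: (0 + 1i), (0 - 1i), (1 + 1i), (1 - 1i).
Count = 4.
By the argument principle, (1/2πi) ∮_{|z|=R} p'(z)/p(z) dz equals exactly this count.

Number of zeros inside |z| < 2.0: 4.


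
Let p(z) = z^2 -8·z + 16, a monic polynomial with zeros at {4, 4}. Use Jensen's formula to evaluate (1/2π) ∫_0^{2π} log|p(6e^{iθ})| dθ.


Zeros: 4, 4; r = 6.
Inside |z| < r: 4, 4. Outside (|z| ≥ r): ∅.
p(0) = 16, so log|p(0)| = log(16) = 2.7726.
Apply Jensen: I(r) = log|p(0)| + Σ_k log(r/|z_k|), summed over zeros inside |z| < r.
  log(r/|z_k|) for z_k = 4: log(6/4) = 0.4055
  log(r/|z_k|) for z_k = 4: log(6/4) = 0.4055
Sum over inside zeros: 0.8109.
I(r) = log|p(0)| + (inside sum) = 2.7726 + 0.8109 = 3.5835.
Closed form (all zeros inside, monic): I(r) = n·log(r) = 2·log(6) = 3.5835. ✓

I(r) ≈ 3.5835.


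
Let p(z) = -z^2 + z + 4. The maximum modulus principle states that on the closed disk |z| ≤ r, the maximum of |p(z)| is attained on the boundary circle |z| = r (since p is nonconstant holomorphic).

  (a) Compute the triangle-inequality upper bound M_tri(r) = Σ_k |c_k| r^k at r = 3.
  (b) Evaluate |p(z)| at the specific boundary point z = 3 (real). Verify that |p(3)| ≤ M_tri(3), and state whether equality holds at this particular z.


Coefficients: c_0 = 4, c_1 = 1, c_2 = -1. Radius r = 3.
Part (a). Triangle bound: M_tri(r) = Σ_k |c_k| r^k
  = |4|·3^0 + |1|·3^1 + |-1|·3^2
  = 4 + 3 + 9 = 16.
This bounds M(r) := max_{|z|=r} |p(z)| from above; equality holds iff all terms c_k z^k can be made to align in phase at a single z on |z|=r.
Part (b). At z = 3 (real, on the circle |z| = r):
  p(3) = (4)·3^0 + (1)·3^1 + (-1)·3^2 = -2.
  |p(3)| = 2.
Check: |p(3)| = 2 ≤ 16 = M_tri(3). ✓ Equality does not hold at z = 3 (the coefficients have mixed signs, so the terms do not all align in phase there).

M_tri(3) = 16; |p(3)| = 2; equality at z=3: no.


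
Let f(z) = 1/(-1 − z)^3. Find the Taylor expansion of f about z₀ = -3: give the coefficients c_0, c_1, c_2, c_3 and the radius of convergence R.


Let w = z − z₀, so z = z₀ + w.
Then -1 − z = -1 − (z₀ + w) = (-1 − z₀) − w = 2 − w.
f(z) = 1/(2 − w)^3 = (1/(2)^3) · (1 − w/(2))^{−3}.
By the binomial series (1−u)^{−3} = Σ_{n≥0} C(n+2, 2) u^n for |u|<1, with u = w/(2):
  c_n = C(n+2, 2) / (2)^(n+3).
  c_0 = 1/(2)^3 = 1/8.
  c_1 = 3/(2)^4 = 3/16.
  c_2 = 6/(2)^5 = 3/16.
  c_3 = 10/(2)^6 = 5/32.
The series is valid for |w/d| < 1, i.e. |z − z₀| < |d|.
Radius of convergence: R = |-1 − z₀| = |2| = 2 (distance from z₀ to the singularity z = -1).

c_0 = 1/8, c_1 = 3/16, c_2 = 3/16, c_3 = 5/32; R = 2.


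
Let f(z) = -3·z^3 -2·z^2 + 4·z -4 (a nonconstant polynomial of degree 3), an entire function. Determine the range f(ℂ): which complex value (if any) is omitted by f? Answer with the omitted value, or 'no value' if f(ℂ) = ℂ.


Little Picard bounds the complement of f(ℂ) to at most one point.
For every w ∈ ℂ, the equation p(z) − w = 0 is a nonconstant polynomial in z and hence has at least one root by the fundamental theorem of algebra. So p is surjective onto ℂ, omitting no value.

Omitted value: no value.


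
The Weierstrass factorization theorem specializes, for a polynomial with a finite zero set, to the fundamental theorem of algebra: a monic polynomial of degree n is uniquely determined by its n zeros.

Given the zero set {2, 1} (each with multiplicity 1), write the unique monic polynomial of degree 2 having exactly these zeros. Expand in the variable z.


The polynomial is p(z) = ∏_{α ∈ S} (z − α), where S = {2, 1}.
Expanding the product yields: p(z) = z^2 -3·z + 2.
The resulting polynomial has degree 2 and real coefficients as required.

p(z) = z^2 -3·z + 2.


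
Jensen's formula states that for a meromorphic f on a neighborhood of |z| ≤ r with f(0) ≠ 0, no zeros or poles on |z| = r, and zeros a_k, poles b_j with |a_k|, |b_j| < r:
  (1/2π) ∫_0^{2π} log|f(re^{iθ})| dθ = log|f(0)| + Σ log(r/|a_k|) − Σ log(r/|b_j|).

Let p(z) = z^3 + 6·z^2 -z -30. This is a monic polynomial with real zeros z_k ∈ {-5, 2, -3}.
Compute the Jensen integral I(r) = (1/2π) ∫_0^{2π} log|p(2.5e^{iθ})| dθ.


Zeros: -5, -3, 2; r = 2.5.
Inside |z| < r: 2. Outside (|z| ≥ r): -5, -3.
p(0) = -30, so log|p(0)| = log(30) = 3.4012.
Apply Jensen: I(r) = log|p(0)| + Σ_k log(r/|z_k|), summed over zeros inside |z| < r.
  log(r/|z_k|) for z_k = 2: log(2.5/2) = 0.2231
  Outside zeros (-5, -3) contribute nothing to the Jensen sum.
Sum over inside zeros: 0.2231.
I(r) = log|p(0)| + (inside sum) = 3.4012 + 0.2231 = 3.6243.
Note: since some zeros are outside |z| ≤ r, the simplified n·log(r) form does NOT apply — only the inside zeros contribute.

I(r) ≈ 3.6243.


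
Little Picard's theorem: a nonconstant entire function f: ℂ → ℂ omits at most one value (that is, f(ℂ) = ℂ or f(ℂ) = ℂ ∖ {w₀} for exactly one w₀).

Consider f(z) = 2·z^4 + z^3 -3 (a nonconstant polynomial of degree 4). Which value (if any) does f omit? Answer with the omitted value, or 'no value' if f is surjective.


Little Picard bounds the complement of f(ℂ) to at most one point.
For every w ∈ ℂ, the equation p(z) − w = 0 is a nonconstant polynomial in z and hence has at least one root by the fundamental theorem of algebra. So p is surjective onto ℂ, omitting no value.

Omitted value: no value.


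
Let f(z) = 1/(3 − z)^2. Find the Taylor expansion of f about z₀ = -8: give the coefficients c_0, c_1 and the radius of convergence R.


Let w = z − z₀, so z = z₀ + w.
Then 3 − z = 3 − (z₀ + w) = (3 − z₀) − w = 11 − w.
f(z) = 1/(11 − w)^2 = (1/(11)^2) · (1 − w/(11))^{−2}.
By the binomial series (1−u)^{−2} = Σ_{n≥0} C(n+1, 1) u^n for |u|<1, with u = w/(11):
  c_n = C(n+1, 1) / (11)^(n+2).
  c_0 = 1/(11)^2 = 1/121.
  c_1 = 2/(11)^3 = 2/1331.
The series is valid for |w/d| < 1, i.e. |z − z₀| < |d|.
Radius of convergence: R = |3 − z₀| = |11| = 11 (distance from z₀ to the singularity z = 3).

c_0 = 1/121, c_1 = 2/1331; R = 11.


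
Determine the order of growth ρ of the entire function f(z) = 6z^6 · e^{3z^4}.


M(r) = max_{|z|=r} |6|·|z|^6·|e^{3z^4}| = 6·r^6 · e^{3r^4} (the factors attain their maxima compatibly on |z|=r). Then log M(r) = log 6 + 6·log r + 3r^4, dominated by the last term, so log log M(r) ~ 4·log r. The polynomial factor 6z^6 contributes only a log r term and does not affect the order. ρ = 4.
Therefore ρ = 4.

Order ρ = 4.


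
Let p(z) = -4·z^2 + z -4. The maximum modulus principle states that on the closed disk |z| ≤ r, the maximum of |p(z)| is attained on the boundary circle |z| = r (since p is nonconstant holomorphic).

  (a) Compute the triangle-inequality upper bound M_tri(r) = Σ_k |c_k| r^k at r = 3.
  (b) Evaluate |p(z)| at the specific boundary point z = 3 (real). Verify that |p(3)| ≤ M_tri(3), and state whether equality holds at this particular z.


Coefficients: c_0 = -4, c_1 = 1, c_2 = -4. Radius r = 3.
Part (a). Triangle bound: M_tri(r) = Σ_k |c_k| r^k
  = |-4|·3^0 + |1|·3^1 + |-4|·3^2
  = 4 + 3 + 36 = 43.
This bounds M(r) := max_{|z|=r} |p(z)| from above; equality holds iff all terms c_k z^k can be made to align in phase at a single z on |z|=r.
Part (b). At z = 3 (real, on the circle |z| = r):
  p(3) = (-4)·3^0 + (1)·3^1 + (-4)·3^2 = -37.
  |p(3)| = 37.
Check: |p(3)| = 37 ≤ 43 = M_tri(3). ✓ Equality does not hold at z = 3 (the coefficients have mixed signs, so the terms do not all align in phase there).

M_tri(3) = 43; |p(3)| = 37; equality at z=3: no.


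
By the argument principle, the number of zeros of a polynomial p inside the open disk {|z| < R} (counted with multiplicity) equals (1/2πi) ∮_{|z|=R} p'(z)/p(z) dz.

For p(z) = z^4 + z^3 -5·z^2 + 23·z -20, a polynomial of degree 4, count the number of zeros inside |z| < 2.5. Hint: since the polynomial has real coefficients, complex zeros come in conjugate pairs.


The zeros of p are: 1, (1 + 2i), (1 - 2i), -4.
Their magnitudes are: 1, 2.236, 2.236, 4.
Zeros with |z| < R = 2.5: 1, (1 + 2i), (1 - 2i).
Count = 3.
By the argument principle, (1/2πi) ∮_{|z|=R} p'(z)/p(z) dz equals exactly this count.

Number of zeros inside |z| < 2.5: 3.


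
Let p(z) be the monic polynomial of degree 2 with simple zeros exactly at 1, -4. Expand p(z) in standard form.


The polynomial is p(z) = ∏_{α ∈ S} (z − α), where S = {1, -4}.
Expanding the product yields: p(z) = z^2 + 3·z -4.
The resulting polynomial has degree 2 and real coefficients as required.

p(z) = z^2 + 3·z -4.


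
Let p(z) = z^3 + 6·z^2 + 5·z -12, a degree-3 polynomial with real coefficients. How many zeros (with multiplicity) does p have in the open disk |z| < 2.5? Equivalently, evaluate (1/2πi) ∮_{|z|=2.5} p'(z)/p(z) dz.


The zeros of p are: 1, -3, -4.
Their magnitudes are: 1, 3, 4.
Zeros with |z| < R = 2.5: 1.
Count = 1.
By the argument principle, (1/2πi) ∮_{|z|=R} p'(z)/p(z) dz equals exactly this count.

Number of zeros inside |z| < 2.5: 1.


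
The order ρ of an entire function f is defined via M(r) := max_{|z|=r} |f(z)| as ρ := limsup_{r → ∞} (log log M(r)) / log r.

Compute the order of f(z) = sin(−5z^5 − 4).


Write sin(w) = (e^{iw} ± e^{−iw})/(2 or 2i), so |sin(w)| ≤ e^{|w|}. With w = −5z^5 − 4, |w| ≤ 5r^5 + 4 on |z|=r, giving M(r) ≤ e^{5r^5 + 4} and ρ ≤ 5. For the lower bound, choose z on |z|=r with -5z^5 purely imaginary of modulus 5r^5; then |sin(−5z^5 − 4)| grows like e^{5r^5}/2, so ρ ≥ 5. Hence ρ = 5.
Therefore ρ = 5.

Order ρ = 5.


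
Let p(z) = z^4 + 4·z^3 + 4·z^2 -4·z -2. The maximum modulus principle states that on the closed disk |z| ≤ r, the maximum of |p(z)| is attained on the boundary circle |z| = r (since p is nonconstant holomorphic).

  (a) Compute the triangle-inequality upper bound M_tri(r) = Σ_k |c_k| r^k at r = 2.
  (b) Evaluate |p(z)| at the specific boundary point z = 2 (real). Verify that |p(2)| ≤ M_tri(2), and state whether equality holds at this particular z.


Coefficients: c_0 = -2, c_1 = -4, c_2 = 4, c_3 = 4, c_4 = 1. Radius r = 2.
Part (a). Triangle bound: M_tri(r) = Σ_k |c_k| r^k
  = |-2|·2^0 + |-4|·2^1 + |4|·2^2 + |4|·2^3 + |1|·2^4
  = 2 + 8 + 16 + 32 + 16 = 74.
This bounds M(r) := max_{|z|=r} |p(z)| from above; equality holds iff all terms c_k z^k can be made to align in phase at a single z on |z|=r.
Part (b). At z = 2 (real, on the circle |z| = r):
  p(2) = (-2)·2^0 + (-4)·2^1 + (4)·2^2 + (4)·2^3 + (1)·2^4 = 54.
  |p(2)| = 54.
Check: |p(2)| = 54 ≤ 74 = M_tri(2). ✓ Equality does not hold at z = 2 (the coefficients have mixed signs, so the terms do not all align in phase there).

M_tri(2) = 74; |p(2)| = 54; equality at z=2: no.


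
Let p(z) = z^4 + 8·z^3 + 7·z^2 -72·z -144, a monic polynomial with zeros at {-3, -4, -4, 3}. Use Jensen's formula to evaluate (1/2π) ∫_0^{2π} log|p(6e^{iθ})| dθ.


Zeros: -4, -4, -3, 3; r = 6.
Inside |z| < r: -4, -4, -3, 3. Outside (|z| ≥ r): ∅.
p(0) = -144, so log|p(0)| = log(144) = 4.9698.
Apply Jensen: I(r) = log|p(0)| + Σ_k log(r/|z_k|), summed over zeros inside |z| < r.
  log(r/|z_k|) for z_k = -3: log(6/3) = 0.6931
  log(r/|z_k|) for z_k = -4: log(6/4) = 0.4055
  log(r/|z_k|) for z_k = -4: log(6/4) = 0.4055
  log(r/|z_k|) for z_k = 3: log(6/3) = 0.6931
Sum over inside zeros: 2.1972.
I(r) = log|p(0)| + (inside sum) = 4.9698 + 2.1972 = 7.1670.
Closed form (all zeros inside, monic): I(r) = n·log(r) = 4·log(6) = 7.1670. ✓

I(r) ≈ 7.1670.


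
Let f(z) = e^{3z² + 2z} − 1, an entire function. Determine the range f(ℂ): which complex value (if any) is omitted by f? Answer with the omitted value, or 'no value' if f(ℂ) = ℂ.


Little Picard bounds the complement of f(ℂ) to at most one point.
The exponent g(z) = 3z² + 2z is a nonconstant polynomial, hence surjective onto ℂ. So e^{g(z)} takes every value in {e^w : w ∈ ℂ} = ℂ ∖ {0}. Adding -1 shifts the range to ℂ ∖ {-1}. f omits exactly -1.

Omitted value: -1.


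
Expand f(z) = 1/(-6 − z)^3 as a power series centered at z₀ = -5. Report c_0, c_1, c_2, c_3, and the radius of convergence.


Let w = z − z₀, so z = z₀ + w.
Then -6 − z = -6 − (z₀ + w) = (-6 − z₀) − w = -1 − w.
f(z) = 1/(-1 − w)^3 = (1/(-1)^3) · (1 − w/(-1))^{−3}.
By the binomial series (1−u)^{−3} = Σ_{n≥0} C(n+2, 2) u^n for |u|<1, with u = w/(-1):
  c_n = C(n+2, 2) / (-1)^(n+3).
  c_0 = 1/(-1)^3 = -1.
  c_1 = 3/(-1)^4 = 3.
  c_2 = 6/(-1)^5 = -6.
  c_3 = 10/(-1)^6 = 10.
The series is valid for |w/d| < 1, i.e. |z − z₀| < |d|.
Radius of convergence: R = |-6 − z₀| = |-1| = 1 (distance from z₀ to the singularity z = -6).

c_0 = -1, c_1 = 3, c_2 = -6, c_3 = 10; R = 1.


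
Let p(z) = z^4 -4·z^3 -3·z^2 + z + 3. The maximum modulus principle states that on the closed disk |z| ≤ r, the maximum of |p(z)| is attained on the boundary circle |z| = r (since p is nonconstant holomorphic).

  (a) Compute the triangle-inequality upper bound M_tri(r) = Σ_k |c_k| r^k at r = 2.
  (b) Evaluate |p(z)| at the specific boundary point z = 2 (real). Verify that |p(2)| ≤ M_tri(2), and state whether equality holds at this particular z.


Coefficients: c_0 = 3, c_1 = 1, c_2 = -3, c_3 = -4, c_4 = 1. Radius r = 2.
Part (a). Triangle bound: M_tri(r) = Σ_k |c_k| r^k
  = |3|·2^0 + |1|·2^1 + |-3|·2^2 + |-4|·2^3 + |1|·2^4
  = 3 + 2 + 12 + 32 + 16 = 65.
This bounds M(r) := max_{|z|=r} |p(z)| from above; equality holds iff all terms c_k z^k can be made to align in phase at a single z on |z|=r.
Part (b). At z = 2 (real, on the circle |z| = r):
  p(2) = (3)·2^0 + (1)·2^1 + (-3)·2^2 + (-4)·2^3 + (1)·2^4 = -23.
  |p(2)| = 23.
Check: |p(2)| = 23 ≤ 65 = M_tri(2). ✓ Equality does not hold at z = 2 (the coefficients have mixed signs, so the terms do not all align in phase there).

M_tri(2) = 65; |p(2)| = 23; equality at z=2: no.


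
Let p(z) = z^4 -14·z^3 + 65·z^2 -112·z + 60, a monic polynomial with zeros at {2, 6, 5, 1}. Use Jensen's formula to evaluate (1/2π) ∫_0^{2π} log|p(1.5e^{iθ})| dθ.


Zeros: 1, 2, 5, 6; r = 1.5.
Inside |z| < r: 1. Outside (|z| ≥ r): 2, 5, 6.
p(0) = 60, so log|p(0)| = log(60) = 4.0943.
Apply Jensen: I(r) = log|p(0)| + Σ_k log(r/|z_k|), summed over zeros inside |z| < r.
  log(r/|z_k|) for z_k = 1: log(1.5/1) = 0.4055
  Outside zeros (2, 5, 6) contribute nothing to the Jensen sum.
Sum over inside zeros: 0.4055.
I(r) = log|p(0)| + (inside sum) = 4.0943 + 0.4055 = 4.4998.
Note: since some zeros are outside |z| ≤ r, the simplified n·log(r) form does NOT apply — only the inside zeros contribute.

I(r) ≈ 4.4998.


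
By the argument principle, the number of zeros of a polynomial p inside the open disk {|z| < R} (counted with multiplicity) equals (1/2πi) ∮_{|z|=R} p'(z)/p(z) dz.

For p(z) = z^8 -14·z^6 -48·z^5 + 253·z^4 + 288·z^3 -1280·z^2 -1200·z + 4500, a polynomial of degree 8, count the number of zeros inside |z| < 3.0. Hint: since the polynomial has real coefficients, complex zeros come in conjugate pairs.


The zeros of p are: (3 + 1i), (3 - 1i), (-2 + 1i), (-2 - 1i), (-3 + 3i), (-3 - 3i), (2 + 1i), (2 - 1i).
Their magnitudes are: 3.162, 3.162, 2.236, 2.236, 4.243, 4.243, 2.236, 2.236.
Zeros with |z| < R = 3.0: (-2 + 1i), (-2 - 1i), (2 + 1i), (2 - 1i).
Count = 4.
By the argument principle, (1/2πi) ∮_{|z|=R} p'(z)/p(z) dz equals exactly this count.

Number of zeros inside |z| < 3.0: 4.


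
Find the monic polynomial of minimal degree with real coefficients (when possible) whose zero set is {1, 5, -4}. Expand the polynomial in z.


The polynomial is p(z) = ∏_{α ∈ S} (z − α), where S = {1, 5, -4}.
Expanding the product yields: p(z) = z^3 -2·z^2 -19·z + 20.
The resulting polynomial has degree 3 and real coefficients as required.

p(z) = z^3 -2·z^2 -19·z + 20.


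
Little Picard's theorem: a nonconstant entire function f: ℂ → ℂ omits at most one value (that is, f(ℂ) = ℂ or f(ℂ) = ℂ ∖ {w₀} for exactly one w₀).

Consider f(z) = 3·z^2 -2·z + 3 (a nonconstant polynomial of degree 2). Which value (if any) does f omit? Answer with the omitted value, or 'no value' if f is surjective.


Little Picard bounds the complement of f(ℂ) to at most one point.
For every w ∈ ℂ, the equation p(z) − w = 0 is a nonconstant polynomial in z and hence has at least one root by the fundamental theorem of algebra. So p is surjective onto ℂ, omitting no value.

Omitted value: no value.


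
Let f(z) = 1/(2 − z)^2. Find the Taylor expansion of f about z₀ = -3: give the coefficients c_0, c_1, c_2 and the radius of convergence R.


Let w = z − z₀, so z = z₀ + w.
Then 2 − z = 2 − (z₀ + w) = (2 − z₀) − w = 5 − w.
f(z) = 1/(5 − w)^2 = (1/(5)^2) · (1 − w/(5))^{−2}.
By the binomial series (1−u)^{−2} = Σ_{n≥0} C(n+1, 1) u^n for |u|<1, with u = w/(5):
  c_n = C(n+1, 1) / (5)^(n+2).
  c_0 = 1/(5)^2 = 1/25.
  c_1 = 2/(5)^3 = 2/125.
  c_2 = 3/(5)^4 = 3/625.
The series is valid for |w/d| < 1, i.e. |z − z₀| < |d|.
Radius of convergence: R = |2 − z₀| = |5| = 5 (distance from z₀ to the singularity z = 2).

c_0 = 1/25, c_1 = 2/125, c_2 = 3/625; R = 5.


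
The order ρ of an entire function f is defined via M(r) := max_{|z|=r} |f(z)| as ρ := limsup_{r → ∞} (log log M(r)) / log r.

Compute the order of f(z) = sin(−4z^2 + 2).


Write sin(w) = (e^{iw} ± e^{−iw})/(2 or 2i), so |sin(w)| ≤ e^{|w|}. With w = −4z^2 + 2, |w| ≤ 4r^2 + 2 on |z|=r, giving M(r) ≤ e^{4r^2 + 2} and ρ ≤ 2. For the lower bound, choose z on |z|=r with -4z^2 purely imaginary of modulus 4r^2; then |sin(−4z^2 + 2)| grows like e^{4r^2}/2, so ρ ≥ 2. Hence ρ = 2.
Therefore ρ = 2.

Order ρ = 2.


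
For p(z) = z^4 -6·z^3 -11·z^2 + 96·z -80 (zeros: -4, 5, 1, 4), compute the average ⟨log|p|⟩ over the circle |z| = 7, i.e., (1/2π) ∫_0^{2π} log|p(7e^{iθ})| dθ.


Zeros: -4, 1, 4, 5; r = 7.
Inside |z| < r: -4, 1, 4, 5. Outside (|z| ≥ r): ∅.
p(0) = -80, so log|p(0)| = log(80) = 4.3820.
Apply Jensen: I(r) = log|p(0)| + Σ_k log(r/|z_k|), summed over zeros inside |z| < r.
  log(r/|z_k|) for z_k = -4: log(7/4) = 0.5596
  log(r/|z_k|) for z_k = 5: log(7/5) = 0.3365
  log(r/|z_k|) for z_k = 1: log(7/1) = 1.9459
  log(r/|z_k|) for z_k = 4: log(7/4) = 0.5596
Sum over inside zeros: 3.4016.
I(r) = log|p(0)| + (inside sum) = 4.3820 + 3.4016 = 7.7836.
Closed form (all zeros inside, monic): I(r) = n·log(r) = 4·log(7) = 7.7836. ✓

I(r) ≈ 7.7836.


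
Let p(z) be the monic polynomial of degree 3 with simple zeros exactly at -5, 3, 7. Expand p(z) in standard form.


The polynomial is p(z) = ∏_{α ∈ S} (z − α), where S = {-5, 3, 7}.
Expanding the product yields: p(z) = z^3 -5·z^2 -29·z + 105.
The resulting polynomial has degree 3 and real coefficients as required.

p(z) = z^3 -5·z^2 -29·z + 105.


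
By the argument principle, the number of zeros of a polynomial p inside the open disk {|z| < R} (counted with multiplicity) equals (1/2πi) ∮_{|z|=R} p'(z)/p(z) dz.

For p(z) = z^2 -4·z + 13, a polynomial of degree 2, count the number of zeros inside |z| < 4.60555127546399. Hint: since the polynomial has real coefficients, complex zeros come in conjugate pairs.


The zeros of p are: (2 + 3i), (2 - 3i).
Their magnitudes are: 3.606, 3.606.
Zeros with |z| < R = 4.60555127546399: (2 + 3i), (2 - 3i).
Count = 2.
By the argument principle, (1/2πi) ∮_{|z|=R} p'(z)/p(z) dz equals exactly this count.

Number of zeros inside |z| < 4.60555127546399: 2.


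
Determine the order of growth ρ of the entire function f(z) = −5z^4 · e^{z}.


M(r) = max_{|z|=r} |-5|·|z|^4·|e^{z}| = 5·r^4 · e^{1r^1} (the factors attain their maxima compatibly on |z|=r). Then log M(r) = log 5 + 4·log r + 1r^1, dominated by the last term, so log log M(r) ~ 1·log r. The polynomial factor -5z^4 contributes only a log r term and does not affect the order. ρ = 1.
Therefore ρ = 1.

Order ρ = 1.


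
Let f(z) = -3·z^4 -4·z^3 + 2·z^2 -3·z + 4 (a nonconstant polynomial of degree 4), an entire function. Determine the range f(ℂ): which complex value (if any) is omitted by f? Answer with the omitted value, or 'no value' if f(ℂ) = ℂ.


Little Picard bounds the complement of f(ℂ) to at most one point.
For every w ∈ ℂ, the equation p(z) − w = 0 is a nonconstant polynomial in z and hence has at least one root by the fundamental theorem of algebra. So p is surjective onto ℂ, omitting no value.

Omitted value: no value.


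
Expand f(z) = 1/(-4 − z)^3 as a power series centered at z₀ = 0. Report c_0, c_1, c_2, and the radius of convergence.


Let w = z − z₀, so z = z₀ + w.
Then -4 − z = -4 − (z₀ + w) = (-4 − z₀) − w = -4 − w.
f(z) = 1/(-4 − w)^3 = (1/(-4)^3) · (1 − w/(-4))^{−3}.
By the binomial series (1−u)^{−3} = Σ_{n≥0} C(n+2, 2) u^n for |u|<1, with u = w/(-4):
  c_n = C(n+2, 2) / (-4)^(n+3).
  c_0 = 1/(-4)^3 = -1/64.
  c_1 = 3/(-4)^4 = 3/256.
  c_2 = 6/(-4)^5 = -3/512.
The series is valid for |w/d| < 1, i.e. |z − z₀| < |d|.
Radius of convergence: R = |-4 − z₀| = |-4| = 4 (distance from z₀ to the singularity z = -4).

c_0 = -1/64, c_1 = 3/256, c_2 = -3/512; R = 4.


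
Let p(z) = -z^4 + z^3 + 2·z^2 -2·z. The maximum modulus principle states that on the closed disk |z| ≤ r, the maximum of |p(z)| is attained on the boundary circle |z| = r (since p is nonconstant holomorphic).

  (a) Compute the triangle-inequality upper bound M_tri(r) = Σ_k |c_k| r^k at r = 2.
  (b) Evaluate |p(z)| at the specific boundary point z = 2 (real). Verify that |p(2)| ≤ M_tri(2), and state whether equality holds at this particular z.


Coefficients: c_0 = 0, c_1 = -2, c_2 = 2, c_3 = 1, c_4 = -1. Radius r = 2.
Part (a). Triangle bound: M_tri(r) = Σ_k |c_k| r^k
  = |0|·2^0 + |-2|·2^1 + |2|·2^2 + |1|·2^3 + |-1|·2^4
  = 0 + 4 + 8 + 8 + 16 = 36.
This bounds M(r) := max_{|z|=r} |p(z)| from above; equality holds iff all terms c_k z^k can be made to align in phase at a single z on |z|=r.
Part (b). At z = 2 (real, on the circle |z| = r):
  p(2) = (0)·2^0 + (-2)·2^1 + (2)·2^2 + (1)·2^3 + (-1)·2^4 = -4.
  |p(2)| = 4.
Check: |p(2)| = 4 ≤ 36 = M_tri(2). ✓ Equality does not hold at z = 2 (the coefficients have mixed signs, so the terms do not all align in phase there).

M_tri(2) = 36; |p(2)| = 4; equality at z=2: no.


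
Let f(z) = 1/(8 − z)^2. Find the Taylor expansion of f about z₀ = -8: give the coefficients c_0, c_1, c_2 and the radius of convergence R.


Let w = z − z₀, so z = z₀ + w.
Then 8 − z = 8 − (z₀ + w) = (8 − z₀) − w = 16 − w.
f(z) = 1/(16 − w)^2 = (1/(16)^2) · (1 − w/(16))^{−2}.
By the binomial series (1−u)^{−2} = Σ_{n≥0} C(n+1, 1) u^n for |u|<1, with u = w/(16):
  c_n = C(n+1, 1) / (16)^(n+2).
  c_0 = 1/(16)^2 = 1/256.
  c_1 = 2/(16)^3 = 1/2048.
  c_2 = 3/(16)^4 = 3/65536.
The series is valid for |w/d| < 1, i.e. |z − z₀| < |d|.
Radius of convergence: R = |8 − z₀| = |16| = 16 (distance from z₀ to the singularity z = 8).

c_0 = 1/256, c_1 = 1/2048, c_2 = 3/65536; R = 16.


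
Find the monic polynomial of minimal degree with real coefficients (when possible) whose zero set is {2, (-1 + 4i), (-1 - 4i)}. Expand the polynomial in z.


The polynomial is p(z) = ∏_{α ∈ S} (z − α), where S = {2, (-1 + 4i), (-1 - 4i)}.
Expanding the product yields: p(z) = z^3 + 13·z -34.
Note conjugate pairs combine to real quadratics: (z − (-1+4i))(z − (-1−4i)) = z² + 2z + 17.
The resulting polynomial has degree 3 and real coefficients as required.

p(z) = z^3 + 13·z -34.


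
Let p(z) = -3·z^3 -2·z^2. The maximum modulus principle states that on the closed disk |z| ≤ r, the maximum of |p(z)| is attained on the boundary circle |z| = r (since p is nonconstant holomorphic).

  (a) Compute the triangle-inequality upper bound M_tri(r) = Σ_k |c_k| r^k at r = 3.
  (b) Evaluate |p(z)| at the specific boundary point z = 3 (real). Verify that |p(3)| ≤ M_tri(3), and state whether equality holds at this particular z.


Coefficients: c_0 = 0, c_1 = 0, c_2 = -2, c_3 = -3. Radius r = 3.
Part (a). Triangle bound: M_tri(r) = Σ_k |c_k| r^k
  = |0|·3^0 + |0|·3^1 + |-2|·3^2 + |-3|·3^3
  = 0 + 0 + 18 + 81 = 99.
This bounds M(r) := max_{|z|=r} |p(z)| from above; equality holds iff all terms c_k z^k can be made to align in phase at a single z on |z|=r.
Part (b). At z = 3 (real, on the circle |z| = r):
  p(3) = (0)·3^0 + (0)·3^1 + (-2)·3^2 + (-3)·3^3 = -99.
  |p(3)| = 99.
Since all nonzero coefficients share the same sign, |p(3)| = 99 = M_tri(3); the triangle bound is attained at z = 3, so in fact M(r) = 99.

M_tri(3) = 99; |p(3)| = 99; equality at z=3: yes.


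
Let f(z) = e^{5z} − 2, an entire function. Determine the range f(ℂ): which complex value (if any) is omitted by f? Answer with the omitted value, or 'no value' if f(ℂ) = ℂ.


Little Picard bounds the complement of f(ℂ) to at most one point.
e^{5z} is never zero on ℂ, so 1·e^{5z} takes every value in ℂ ∖ {0}. Adding -2 shifts the range to ℂ ∖ {-2}. Thus f omits exactly the value -2.

Omitted value: -2.


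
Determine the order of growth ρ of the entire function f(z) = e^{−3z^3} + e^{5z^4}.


Each summand is entire of order 3 and 4 respectively (as in the single-exponential case). The order of a sum is at most the max of the orders, so ρ ≤ 4. For the lower bound: on |z|=r choose arg z so that 5z^4 is real positive; then |e^{5z^4}| = e^{5r^4} while |e^{-3z^3}| ≤ e^{3r^3} = o(e^{5r^4}). So |f| ≥ e^{5r^4}(1 − o(1)) and ρ ≥ 4. Hence ρ = max(3, 4) = 4.
Therefore ρ = 4.

Order ρ = 4.


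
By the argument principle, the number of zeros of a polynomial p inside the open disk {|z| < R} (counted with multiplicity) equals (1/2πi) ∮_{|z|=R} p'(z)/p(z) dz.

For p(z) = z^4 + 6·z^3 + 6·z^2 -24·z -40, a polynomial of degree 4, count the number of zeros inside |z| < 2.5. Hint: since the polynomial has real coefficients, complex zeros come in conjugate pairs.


The zeros of p are: 2, (-3 + 1i), (-3 - 1i), -2.
Their magnitudes are: 2, 3.162, 3.162, 2.
Zeros with |z| < R = 2.5: 2, -2.
Count = 2.
By the argument principle, (1/2πi) ∮_{|z|=R} p'(z)/p(z) dz equals exactly this count.

Number of zeros inside |z| < 2.5: 2.


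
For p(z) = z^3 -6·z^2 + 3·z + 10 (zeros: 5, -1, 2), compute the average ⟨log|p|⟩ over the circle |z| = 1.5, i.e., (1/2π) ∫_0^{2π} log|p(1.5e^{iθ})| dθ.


Zeros: -1, 2, 5; r = 1.5.
Inside |z| < r: -1. Outside (|z| ≥ r): 2, 5.
p(0) = 10, so log|p(0)| = log(10) = 2.3026.
Apply Jensen: I(r) = log|p(0)| + Σ_k log(r/|z_k|), summed over zeros inside |z| < r.
  log(r/|z_k|) for z_k = -1: log(1.5/1) = 0.4055
  Outside zeros (2, 5) contribute nothing to the Jensen sum.
Sum over inside zeros: 0.4055.
I(r) = log|p(0)| + (inside sum) = 2.3026 + 0.4055 = 2.7081.
Note: since some zeros are outside |z| ≤ r, the simplified n·log(r) form does NOT apply — only the inside zeros contribute.

I(r) ≈ 2.7081.


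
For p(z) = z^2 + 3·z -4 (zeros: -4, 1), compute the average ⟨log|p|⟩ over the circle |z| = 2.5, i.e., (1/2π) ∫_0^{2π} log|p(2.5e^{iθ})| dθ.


Zeros: -4, 1; r = 2.5.
Inside |z| < r: 1. Outside (|z| ≥ r): -4.
p(0) = -4, so log|p(0)| = log(4) = 1.3863.
Apply Jensen: I(r) = log|p(0)| + Σ_k log(r/|z_k|), summed over zeros inside |z| < r.
  log(r/|z_k|) for z_k = 1: log(2.5/1) = 0.9163
  Outside zeros (-4) contribute nothing to the Jensen sum.
Sum over inside zeros: 0.9163.
I(r) = log|p(0)| + (inside sum) = 1.3863 + 0.9163 = 2.3026.
Note: since some zeros are outside |z| ≤ r, the simplified n·log(r) form does NOT apply — only the inside zeros contribute.

I(r) ≈ 2.3026.


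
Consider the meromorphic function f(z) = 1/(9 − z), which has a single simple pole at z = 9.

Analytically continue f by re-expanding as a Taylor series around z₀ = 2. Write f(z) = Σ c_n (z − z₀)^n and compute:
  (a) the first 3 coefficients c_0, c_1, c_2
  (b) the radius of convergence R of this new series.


Let w = z − z₀, so z = z₀ + w.
Then 9 − z = 9 − (z₀ + w) = (9 − z₀) − w = 7 − w.
f(z) = 1/(7 − w) = (1/(7)) · 1/(1 − w/(7)) = Σ_{n≥0} w^n / (7)^(n+1).
So c_n = 1/(7)^(n+1):
  c_0 = 1/(7)^1 = 1/7.
  c_1 = 1/(7)^2 = 1/49.
  c_2 = 1/(7)^3 = 1/343.
The series is valid for |w/d| < 1, i.e. |z − z₀| < |d|.
Radius of convergence: R = |9 − z₀| = |7| = 7 (distance from z₀ to the singularity z = 9).

c_0 = 1/7, c_1 = 1/49, c_2 = 1/343; R = 7.
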